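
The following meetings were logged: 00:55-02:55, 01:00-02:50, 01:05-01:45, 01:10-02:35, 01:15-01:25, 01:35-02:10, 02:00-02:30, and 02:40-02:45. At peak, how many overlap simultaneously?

5

Walk the sorted start/end points keeping a running depth.
The depth first hits 5 at 01:15.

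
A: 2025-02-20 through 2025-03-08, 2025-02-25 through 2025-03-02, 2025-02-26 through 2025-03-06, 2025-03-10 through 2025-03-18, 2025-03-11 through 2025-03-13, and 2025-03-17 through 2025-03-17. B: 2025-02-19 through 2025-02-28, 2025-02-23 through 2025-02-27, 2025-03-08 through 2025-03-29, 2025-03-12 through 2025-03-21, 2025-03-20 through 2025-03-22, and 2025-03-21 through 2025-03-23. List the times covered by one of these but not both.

A, merged: 2025-02-20 through 2025-03-08, 2025-03-10 through 2025-03-18.
B, merged: 2025-02-19 through 2025-02-28, 2025-03-08 through 2025-03-29.
A \ B = 2025-03-01 through 2025-03-07.
B \ A = 2025-02-19 through 2025-02-19, 2025-03-09 through 2025-03-09, 2025-03-19 through 2025-03-29.
Union of the two gives the symmetric difference.

2025-02-19 through 2025-02-19, 2025-03-01 through 2025-03-07, 2025-03-09 through 2025-03-09, 2025-03-19 through 2025-03-29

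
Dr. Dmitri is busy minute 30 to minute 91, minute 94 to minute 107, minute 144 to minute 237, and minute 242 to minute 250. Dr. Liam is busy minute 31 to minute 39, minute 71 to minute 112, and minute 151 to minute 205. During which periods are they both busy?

minute 31 to minute 39, minute 71 to minute 91, minute 94 to minute 107, minute 151 to minute 205

minute 30 to minute 91 meets the second set on minute 31 to minute 39, minute 71 to minute 91.
minute 94 to minute 107 meets the second set on minute 94 to minute 107.
minute 144 to minute 237 meets the second set on minute 151 to minute 205.
minute 242 to minute 250: no overlap with the second set.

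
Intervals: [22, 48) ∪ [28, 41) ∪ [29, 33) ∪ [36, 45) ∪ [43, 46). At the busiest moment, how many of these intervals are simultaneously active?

At 29, 3 of the intervals are simultaneously active.
No point has more.

3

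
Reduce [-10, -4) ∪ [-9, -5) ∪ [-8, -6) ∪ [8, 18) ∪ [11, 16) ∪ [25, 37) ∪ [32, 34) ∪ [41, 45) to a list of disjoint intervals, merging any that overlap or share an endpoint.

[-9, -5) overlaps/touches [-10, -4) → extend to [-10, -4).
[-8, -6) overlaps/touches [-10, -4) → extend to [-10, -4).
[8, 18) is disjoint → start new block.
[11, 16) overlaps/touches [8, 18) → extend to [8, 18).
[25, 37) is disjoint → start new block.
[32, 34) overlaps/touches [25, 37) → extend to [25, 37).
[41, 45) is disjoint → start new block.

[-10, -4) ∪ [8, 18) ∪ [25, 37) ∪ [41, 45)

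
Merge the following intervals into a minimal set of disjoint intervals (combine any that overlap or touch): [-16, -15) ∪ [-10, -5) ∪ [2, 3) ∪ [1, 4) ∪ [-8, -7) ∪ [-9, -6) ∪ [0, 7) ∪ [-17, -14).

[-17, -14) ∪ [-10, -5) ∪ [0, 7)

Sort by start: [-17, -14), [-16, -15), [-10, -5), [-9, -6), [-8, -7), [0, 7), [1, 4), [2, 3).
[-16, -15) overlaps/touches [-17, -14) → extend to [-17, -14).
[-10, -5) is disjoint → start new block.
[-9, -6) overlaps/touches [-10, -5) → extend to [-10, -5).
[-8, -7) overlaps/touches [-10, -5) → extend to [-10, -5).
[0, 7) is disjoint → start new block.
[1, 4) overlaps/touches [0, 7) → extend to [0, 7).
[2, 3) overlaps/touches [0, 7) → extend to [0, 7).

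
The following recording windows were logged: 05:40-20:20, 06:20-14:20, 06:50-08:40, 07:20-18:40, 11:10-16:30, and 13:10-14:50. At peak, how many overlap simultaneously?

5

Walk the sorted start/end points keeping a running depth.
The depth first hits 5 at 13:10.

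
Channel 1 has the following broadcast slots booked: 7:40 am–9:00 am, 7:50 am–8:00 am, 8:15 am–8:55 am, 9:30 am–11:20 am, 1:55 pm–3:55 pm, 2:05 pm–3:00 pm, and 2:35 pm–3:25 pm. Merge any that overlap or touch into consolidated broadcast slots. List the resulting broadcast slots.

7:50 am-8:00 am overlaps/touches 7:40 am-9:00 am → extend to 7:40 am-9:00 am.
8:15 am-8:55 am overlaps/touches 7:40 am-9:00 am → extend to 7:40 am-9:00 am.
9:30 am-11:20 am is disjoint → start new block.
1:55 pm-3:55 pm is disjoint → start new block.
2:05 pm-3:00 pm overlaps/touches 1:55 pm-3:55 pm → extend to 1:55 pm-3:55 pm.
2:35 pm-3:25 pm overlaps/touches 1:55 pm-3:55 pm → extend to 1:55 pm-3:55 pm.

7:40 am-9:00 am, 9:30 am-11:20 am, 1:55 pm-3:55 pm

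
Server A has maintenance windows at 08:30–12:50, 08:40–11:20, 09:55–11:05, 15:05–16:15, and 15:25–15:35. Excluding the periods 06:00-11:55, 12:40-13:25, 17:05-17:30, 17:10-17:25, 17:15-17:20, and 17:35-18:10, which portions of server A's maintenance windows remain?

First set merges to 08:30–12:50, 15:05–16:15.
Second set merges to 06:00–11:55, 12:40–13:25, 17:05–17:30, 17:35–18:10.
08:30–12:50 with B removed leaves 11:55–12:40.
15:05–16:15 is untouched.

11:55–12:40, 15:05–16:15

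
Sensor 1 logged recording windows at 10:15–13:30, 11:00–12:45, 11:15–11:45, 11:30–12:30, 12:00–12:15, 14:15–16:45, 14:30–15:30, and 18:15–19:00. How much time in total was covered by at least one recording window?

Merged: 10:15–13:30, 14:15–16:45, 18:15–19:00.
Lengths: 3 h 15 min + 2 h 30 min + 45 min = 6 h 30 min.

6 h 30 min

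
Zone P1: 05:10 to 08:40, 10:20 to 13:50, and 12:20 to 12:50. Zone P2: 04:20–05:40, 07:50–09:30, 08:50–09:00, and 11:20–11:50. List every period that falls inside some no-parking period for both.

05:10–05:40, 07:50–08:40, 11:20–11:50

Merge the first list: 05:10–08:40, 10:20–13:50.
Merge the second list: 04:20–05:40, 07:50–09:30, 11:20–11:50.
05:10–08:40 ∩ B → 05:10–05:40, 07:50–08:40.
10:20–13:50 ∩ B → 11:20–11:50.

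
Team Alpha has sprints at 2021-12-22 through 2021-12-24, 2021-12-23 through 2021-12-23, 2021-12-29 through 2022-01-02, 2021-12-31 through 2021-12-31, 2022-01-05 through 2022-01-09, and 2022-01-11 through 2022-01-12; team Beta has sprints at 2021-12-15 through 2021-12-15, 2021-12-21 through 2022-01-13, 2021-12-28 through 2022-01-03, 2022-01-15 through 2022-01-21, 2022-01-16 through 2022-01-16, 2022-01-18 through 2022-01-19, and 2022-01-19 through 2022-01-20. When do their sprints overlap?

Merge the first list: 2021-12-22 through 2021-12-24, 2021-12-29 through 2022-01-02, 2022-01-05 through 2022-01-09, 2022-01-11 through 2022-01-12.
Merge the second list: 2021-12-15 through 2021-12-15, 2021-12-21 through 2022-01-13, 2022-01-15 through 2022-01-21.
2021-12-22 through 2021-12-24 overlaps B on 2021-12-22 through 2021-12-24.
2021-12-29 through 2022-01-02 overlaps B on 2021-12-29 through 2022-01-02.
2022-01-05 through 2022-01-09 overlaps B on 2022-01-05 through 2022-01-09.
2022-01-11 through 2022-01-12 overlaps B on 2022-01-11 through 2022-01-12.

2021-12-22 through 2021-12-24, 2021-12-29 through 2022-01-02, 2022-01-05 through 2022-01-09, 2022-01-11 through 2022-01-12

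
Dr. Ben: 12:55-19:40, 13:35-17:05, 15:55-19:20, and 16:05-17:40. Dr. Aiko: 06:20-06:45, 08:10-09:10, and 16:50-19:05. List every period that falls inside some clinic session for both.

First set merges to 12:55–19:40.
12:55–19:40 meets the second set on 16:50–19:05.

16:50–19:05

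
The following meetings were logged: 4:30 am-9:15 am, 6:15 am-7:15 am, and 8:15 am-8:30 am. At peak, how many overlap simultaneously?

Walk the sorted start/end points keeping a running depth.
The depth first hits 2 at 6:15 am.

2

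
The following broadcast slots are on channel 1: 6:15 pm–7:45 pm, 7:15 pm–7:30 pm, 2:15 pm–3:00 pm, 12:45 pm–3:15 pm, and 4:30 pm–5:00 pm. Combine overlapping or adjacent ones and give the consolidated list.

Sort by start: 12:45 pm-3:15 pm, 2:15 pm-3:00 pm, 4:30 pm-5:00 pm, 6:15 pm-7:45 pm, 7:15 pm-7:30 pm.
2:15 pm-3:00 pm overlaps/touches 12:45 pm-3:15 pm → extend to 12:45 pm-3:15 pm.
4:30 pm-5:00 pm is disjoint → start new block.
6:15 pm-7:45 pm is disjoint → start new block.
7:15 pm-7:30 pm overlaps/touches 6:15 pm-7:45 pm → extend to 6:15 pm-7:45 pm.

12:45 pm-3:15 pm, 4:30 pm-5:00 pm, 6:15 pm-7:45 pm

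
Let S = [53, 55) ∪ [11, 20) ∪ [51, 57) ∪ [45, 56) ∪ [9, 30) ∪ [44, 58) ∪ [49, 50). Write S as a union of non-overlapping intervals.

[9, 30) ∪ [44, 58)

Sort by start: [9, 30), [11, 20), [44, 58), [45, 56), [49, 50), [51, 57), [53, 55).
[11, 20) overlaps/touches [9, 30) → extend to [9, 30).
[44, 58) is disjoint → start new block.
[45, 56) overlaps/touches [44, 58) → extend to [44, 58).
[49, 50) overlaps/touches [44, 58) → extend to [44, 58).
[51, 57) overlaps/touches [44, 58) → extend to [44, 58).
[53, 55) overlaps/touches [44, 58) → extend to [44, 58).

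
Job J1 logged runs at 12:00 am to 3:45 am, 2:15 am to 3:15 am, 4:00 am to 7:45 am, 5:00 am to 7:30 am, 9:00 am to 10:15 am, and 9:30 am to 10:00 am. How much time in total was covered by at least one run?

Merged: 12:00 am–3:45 am, 4:00 am–7:45 am, 9:00 am–10:15 am.
Lengths: 3 h 45 min + 3 h 45 min + 1 h 15 min = 8 h 45 min.

8 h 45 min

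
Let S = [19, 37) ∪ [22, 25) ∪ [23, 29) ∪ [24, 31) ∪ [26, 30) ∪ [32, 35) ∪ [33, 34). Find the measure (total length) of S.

Merged: [19, 37).
Length: 18.

18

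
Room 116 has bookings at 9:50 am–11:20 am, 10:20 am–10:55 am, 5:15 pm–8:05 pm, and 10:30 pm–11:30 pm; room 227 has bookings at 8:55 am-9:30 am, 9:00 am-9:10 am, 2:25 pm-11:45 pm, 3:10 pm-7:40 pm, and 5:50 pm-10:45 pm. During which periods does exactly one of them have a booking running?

A, merged: 9:50 am-11:20 am, 5:15 pm-8:05 pm, 10:30 pm-11:30 pm.
B, merged: 8:55 am-9:30 am, 2:25 pm-11:45 pm.
A \ B = 9:50 am-11:20 am.
B \ A = 8:55 am-9:30 am, 2:25 pm-5:15 pm, 8:05 pm-10:30 pm, 11:30 pm-11:45 pm.
Union of the two gives the symmetric difference.

8:55 am-9:30 am, 9:50 am-11:20 am, 2:25 pm-5:15 pm, 8:05 pm-10:30 pm, 11:30 pm-11:45 pm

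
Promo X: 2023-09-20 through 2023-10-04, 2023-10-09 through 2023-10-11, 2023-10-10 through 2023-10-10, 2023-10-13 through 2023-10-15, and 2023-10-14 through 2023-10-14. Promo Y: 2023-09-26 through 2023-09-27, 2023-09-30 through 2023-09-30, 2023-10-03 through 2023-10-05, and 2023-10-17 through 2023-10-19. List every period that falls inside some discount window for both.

A, merged: 2023-09-20 through 2023-10-04, 2023-10-09 through 2023-10-11, 2023-10-13 through 2023-10-15.
2023-09-20 through 2023-10-04 overlaps B on 2023-09-26 through 2023-09-27, 2023-09-30 through 2023-09-30, 2023-10-03 through 2023-10-04.
2023-10-09 through 2023-10-11 falls entirely outside B.
2023-10-13 through 2023-10-15 falls entirely outside B.

2023-09-26 through 2023-09-27, 2023-09-30 through 2023-09-30, 2023-10-03 through 2023-10-04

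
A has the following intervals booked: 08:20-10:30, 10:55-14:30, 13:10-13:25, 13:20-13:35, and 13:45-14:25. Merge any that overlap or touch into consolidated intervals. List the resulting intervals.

08:20-10:30, 10:55-14:30

10:55-14:30 is disjoint → start new block.
13:10-13:25 overlaps/touches 10:55-14:30 → extend to 10:55-14:30.
13:20-13:35 overlaps/touches 10:55-14:30 → extend to 10:55-14:30.
13:45-14:25 overlaps/touches 10:55-14:30 → extend to 10:55-14:30.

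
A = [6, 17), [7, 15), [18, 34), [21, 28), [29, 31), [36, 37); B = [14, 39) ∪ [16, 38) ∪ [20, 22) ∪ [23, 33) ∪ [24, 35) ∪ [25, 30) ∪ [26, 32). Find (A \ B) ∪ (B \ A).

[6, 14) ∪ [17, 18) ∪ [34, 36) ∪ [37, 39)

Merge the first list: [6, 17), [18, 34), [36, 37).
Merge the second list: [14, 39).
A \ B = [6, 14).
B \ A = [17, 18), [34, 36), [37, 39).
Union of the two gives the symmetric difference.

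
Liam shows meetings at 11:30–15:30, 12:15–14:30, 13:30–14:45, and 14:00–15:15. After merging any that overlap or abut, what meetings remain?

12:15–14:30 overlaps/touches 11:30–15:30 → extend to 11:30–15:30.
13:30–14:45 overlaps/touches 11:30–15:30 → extend to 11:30–15:30.
14:00–15:15 overlaps/touches 11:30–15:30 → extend to 11:30–15:30.

11:30–15:30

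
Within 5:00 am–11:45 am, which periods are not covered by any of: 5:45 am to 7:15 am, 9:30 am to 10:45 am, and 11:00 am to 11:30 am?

Covered (merged): 5:45 am-7:15 am, 9:30 am-10:45 am, 11:00 am-11:30 am.
Complement within 5:00 am-11:45 am: 5:00 am-5:45 am, 7:15 am-9:30 am, 10:45 am-11:00 am, 11:30 am-11:45 am.

5:00 am-5:45 am, 7:15 am-9:30 am, 10:45 am-11:00 am, 11:30 am-11:45 am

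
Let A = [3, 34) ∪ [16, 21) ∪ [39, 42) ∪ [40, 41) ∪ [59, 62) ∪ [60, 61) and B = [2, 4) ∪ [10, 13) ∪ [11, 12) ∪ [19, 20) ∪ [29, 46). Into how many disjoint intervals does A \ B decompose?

A, merged: [3, 34), [39, 42), [59, 62).
B, merged: [2, 4), [10, 13), [19, 20), [29, 46).
A \ B = [4, 10), [13, 19), [20, 29), [59, 62).
That is 4 disjoint pieces.

4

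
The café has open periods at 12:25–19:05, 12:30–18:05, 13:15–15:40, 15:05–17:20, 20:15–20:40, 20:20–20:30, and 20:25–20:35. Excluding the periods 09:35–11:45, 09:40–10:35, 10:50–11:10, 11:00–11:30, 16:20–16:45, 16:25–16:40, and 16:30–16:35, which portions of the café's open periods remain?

12:25–16:20, 16:45–19:05, 20:15–20:40

A, merged: 12:25–19:05, 20:15–20:40.
B, merged: 09:35–11:45, 16:20–16:45.
12:25–19:05 minus B → 12:25–16:20, 16:45–19:05.
20:15–20:40: no B overlap → unchanged.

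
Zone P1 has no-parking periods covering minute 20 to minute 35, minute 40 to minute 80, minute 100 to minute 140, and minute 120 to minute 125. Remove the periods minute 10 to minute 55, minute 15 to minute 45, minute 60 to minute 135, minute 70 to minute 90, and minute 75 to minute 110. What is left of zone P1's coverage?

minute 55 to minute 60, minute 135 to minute 140

A, merged: minute 20 to minute 35, minute 40 to minute 80, minute 100 to minute 140.
B, merged: minute 10 to minute 55, minute 60 to minute 135.
minute 20 to minute 35: entirely removed.
minute 40 to minute 80 \ B = minute 55 to minute 60.
minute 100 to minute 140 \ B = minute 135 to minute 140.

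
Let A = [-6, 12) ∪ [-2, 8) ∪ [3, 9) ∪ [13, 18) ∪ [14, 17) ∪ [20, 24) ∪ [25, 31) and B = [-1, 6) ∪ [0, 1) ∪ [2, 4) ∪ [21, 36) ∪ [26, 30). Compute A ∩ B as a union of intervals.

[-1, 6) ∪ [21, 24) ∪ [25, 31)

First set merges to [-6, 12), [13, 18), [20, 24), [25, 31).
Second set merges to [-1, 6), [21, 36).
[-6, 12) meets the second set on [-1, 6).
[13, 18): no overlap with the second set.
[20, 24) meets the second set on [21, 24).
[25, 31) meets the second set on [25, 31).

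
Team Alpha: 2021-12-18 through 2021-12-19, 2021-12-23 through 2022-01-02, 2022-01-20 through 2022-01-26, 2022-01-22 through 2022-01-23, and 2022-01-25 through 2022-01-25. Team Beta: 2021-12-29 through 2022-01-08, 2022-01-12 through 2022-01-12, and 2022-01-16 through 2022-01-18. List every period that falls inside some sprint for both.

First set merges to 2021-12-18 through 2021-12-19, 2021-12-23 through 2022-01-02, 2022-01-20 through 2022-01-26.
2021-12-18 through 2021-12-19: no overlap with the second set.
2021-12-23 through 2022-01-02 meets the second set on 2021-12-29 through 2022-01-02.
2022-01-20 through 2022-01-26: no overlap with the second set.

2021-12-29 through 2022-01-02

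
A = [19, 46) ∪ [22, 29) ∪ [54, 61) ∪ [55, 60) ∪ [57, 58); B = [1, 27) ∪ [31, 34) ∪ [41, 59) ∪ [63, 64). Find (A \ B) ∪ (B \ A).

[1, 19) ∪ [27, 31) ∪ [34, 41) ∪ [46, 54) ∪ [59, 61) ∪ [63, 64)

First set merges to [19, 46), [54, 61).
Only in the first: [27, 31), [34, 41), [59, 61).
Only in the second: [1, 19), [46, 54), [63, 64).
Together these are the periods covered by exactly one.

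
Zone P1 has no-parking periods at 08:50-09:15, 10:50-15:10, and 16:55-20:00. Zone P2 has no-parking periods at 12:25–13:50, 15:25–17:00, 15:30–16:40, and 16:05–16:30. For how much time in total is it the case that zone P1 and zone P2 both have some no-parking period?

1 h 30 min

Merge the second list: 12:25-13:50, 15:25-17:00.
A ∩ B = 12:25-13:50, 16:55-17:00.
Total: 1 h 25 min + 5 min = 1 h 30 min.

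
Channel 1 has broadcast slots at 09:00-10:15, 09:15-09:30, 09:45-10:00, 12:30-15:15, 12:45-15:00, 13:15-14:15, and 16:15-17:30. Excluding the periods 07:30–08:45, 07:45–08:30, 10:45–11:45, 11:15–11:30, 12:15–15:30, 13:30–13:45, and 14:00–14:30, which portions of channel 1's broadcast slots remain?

09:00–10:15, 16:15–17:30

Merge the first list: 09:00–10:15, 12:30–15:15, 16:15–17:30.
Merge the second list: 07:30–08:45, 10:45–11:45, 12:15–15:30.
09:00–10:15 is untouched.
12:30–15:15 lies entirely inside B → drops out.
16:15–17:30 is untouched.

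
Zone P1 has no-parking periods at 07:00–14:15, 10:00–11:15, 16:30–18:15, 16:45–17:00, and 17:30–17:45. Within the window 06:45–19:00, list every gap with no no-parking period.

The merged coverage is 07:00–14:15, 16:30–18:15.
Uncovered inside 06:45–19:00: 06:45–07:00, 14:15–16:30, 18:15–19:00.

06:45–07:00, 14:15–16:30, 18:15–19:00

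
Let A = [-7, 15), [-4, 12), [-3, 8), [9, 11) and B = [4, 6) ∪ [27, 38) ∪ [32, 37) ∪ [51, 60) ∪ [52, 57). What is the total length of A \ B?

A, merged: [-7, 15).
B, merged: [4, 6), [27, 38), [51, 60).
A \ B = [-7, 4), [6, 15).
Total: 11 + 9 = 20.

20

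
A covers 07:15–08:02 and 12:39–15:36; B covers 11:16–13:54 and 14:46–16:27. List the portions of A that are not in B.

07:15-08:02: nothing removed.
12:39-15:36 \ B = 13:54-14:46.

07:15-08:02, 13:54-14:46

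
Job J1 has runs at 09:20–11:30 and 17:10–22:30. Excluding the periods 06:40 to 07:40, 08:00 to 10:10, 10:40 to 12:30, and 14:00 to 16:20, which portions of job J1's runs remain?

09:20-11:30 minus B → 10:10-10:40.
17:10-22:30: no B overlap → unchanged.

10:10-10:40, 17:10-22:30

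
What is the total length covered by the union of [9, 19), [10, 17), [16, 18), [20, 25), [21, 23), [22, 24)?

Merged: [9, 19), [20, 25).
Lengths: 10 + 5 = 15.

15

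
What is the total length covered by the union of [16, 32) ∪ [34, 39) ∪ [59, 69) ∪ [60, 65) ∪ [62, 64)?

Merged: [16, 32), [34, 39), [59, 69).
Lengths: 16 + 5 + 10 = 31.

31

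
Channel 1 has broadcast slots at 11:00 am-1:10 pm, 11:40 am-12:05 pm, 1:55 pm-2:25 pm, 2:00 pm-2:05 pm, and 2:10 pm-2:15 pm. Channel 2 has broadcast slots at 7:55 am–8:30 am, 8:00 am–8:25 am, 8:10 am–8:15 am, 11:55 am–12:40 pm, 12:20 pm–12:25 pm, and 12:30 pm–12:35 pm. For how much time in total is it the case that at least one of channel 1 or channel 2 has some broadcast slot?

A, merged: 11:00 am-1:10 pm, 1:55 pm-2:25 pm.
B, merged: 7:55 am-8:30 am, 11:55 am-12:40 pm.
A ∪ B = 7:55 am-8:30 am, 11:00 am-1:10 pm, 1:55 pm-2:25 pm.
Total: 35 min + 2 h 10 min + 30 min = 3 h 15 min.

3 h 15 min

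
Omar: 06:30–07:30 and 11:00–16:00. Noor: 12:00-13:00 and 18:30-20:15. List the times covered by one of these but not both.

Only in the first: 06:30–07:30, 11:00–12:00, 13:00–16:00.
Only in the second: 18:30–20:15.
Together these are the periods covered by exactly one.

06:30–07:30, 11:00–12:00, 13:00–16:00, 18:30–20:15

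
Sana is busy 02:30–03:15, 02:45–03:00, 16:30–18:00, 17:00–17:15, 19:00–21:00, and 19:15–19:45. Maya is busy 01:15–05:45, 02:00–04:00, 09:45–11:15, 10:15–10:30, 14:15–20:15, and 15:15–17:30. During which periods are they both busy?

02:30-03:15, 16:30-18:00, 19:00-20:15

Merge the first list: 02:30-03:15, 16:30-18:00, 19:00-21:00.
Merge the second list: 01:15-05:45, 09:45-11:15, 14:15-20:15.
02:30-03:15 ∩ B → 02:30-03:15.
16:30-18:00 ∩ B → 16:30-18:00.
19:00-21:00 ∩ B → 19:00-20:15.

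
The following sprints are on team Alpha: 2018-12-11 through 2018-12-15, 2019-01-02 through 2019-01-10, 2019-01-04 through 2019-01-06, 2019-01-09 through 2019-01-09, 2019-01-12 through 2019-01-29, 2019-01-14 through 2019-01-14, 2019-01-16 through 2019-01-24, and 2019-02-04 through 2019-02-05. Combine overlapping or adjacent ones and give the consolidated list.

2019-01-02 through 2019-01-10 is disjoint → start new block.
2019-01-04 through 2019-01-06 overlaps/touches 2019-01-02 through 2019-01-10 → extend to 2019-01-02 through 2019-01-10.
2019-01-09 through 2019-01-09 overlaps/touches 2019-01-02 through 2019-01-10 → extend to 2019-01-02 through 2019-01-10.
2019-01-12 through 2019-01-29 is disjoint → start new block.
2019-01-14 through 2019-01-14 overlaps/touches 2019-01-12 through 2019-01-29 → extend to 2019-01-12 through 2019-01-29.
2019-01-16 through 2019-01-24 overlaps/touches 2019-01-12 through 2019-01-29 → extend to 2019-01-12 through 2019-01-29.
2019-02-04 through 2019-02-05 is disjoint → start new block.

2018-12-11 through 2018-12-15, 2019-01-02 through 2019-01-10, 2019-01-12 through 2019-01-29, 2019-02-04 through 2019-02-05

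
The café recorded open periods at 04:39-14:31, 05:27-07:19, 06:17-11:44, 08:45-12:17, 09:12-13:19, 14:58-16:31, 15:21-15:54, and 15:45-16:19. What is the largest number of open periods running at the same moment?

4

Sweep endpoints in order; track running count of active intervals.
Peak of 4 reached at 09:12.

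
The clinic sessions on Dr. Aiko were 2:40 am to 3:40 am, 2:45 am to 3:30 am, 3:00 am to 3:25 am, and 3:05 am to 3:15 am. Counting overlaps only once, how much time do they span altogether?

Merged: 2:40 am–3:40 am.
Length: 1 h.

1 h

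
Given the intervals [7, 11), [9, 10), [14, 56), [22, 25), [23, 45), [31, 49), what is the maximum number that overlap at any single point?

3

At 23, 3 of the intervals are simultaneously active.
No point has more.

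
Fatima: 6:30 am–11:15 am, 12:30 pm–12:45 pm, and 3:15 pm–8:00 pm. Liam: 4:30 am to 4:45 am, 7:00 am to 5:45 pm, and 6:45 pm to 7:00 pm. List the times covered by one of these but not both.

A \ B = 6:30 am–7:00 am, 5:45 pm–6:45 pm, 7:00 pm–8:00 pm.
B \ A = 4:30 am–4:45 am, 11:15 am–12:30 pm, 12:45 pm–3:15 pm.
Union of the two gives the symmetric difference.

4:30 am–4:45 am, 6:30 am–7:00 am, 11:15 am–12:30 pm, 12:45 pm–3:15 pm, 5:45 pm–6:45 pm, 7:00 pm–8:00 pm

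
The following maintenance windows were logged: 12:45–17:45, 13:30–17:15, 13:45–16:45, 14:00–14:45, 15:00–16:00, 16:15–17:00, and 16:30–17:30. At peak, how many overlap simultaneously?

5

Sweep endpoints in order; track running count of active intervals.
Peak of 5 reached at 16:30.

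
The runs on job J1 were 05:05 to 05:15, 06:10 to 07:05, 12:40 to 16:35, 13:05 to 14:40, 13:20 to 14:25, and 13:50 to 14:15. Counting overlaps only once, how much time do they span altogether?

Merged: 05:05-05:15, 06:10-07:05, 12:40-16:35.
Lengths: 10 min + 55 min + 3 h 55 min = 5 h.

5 h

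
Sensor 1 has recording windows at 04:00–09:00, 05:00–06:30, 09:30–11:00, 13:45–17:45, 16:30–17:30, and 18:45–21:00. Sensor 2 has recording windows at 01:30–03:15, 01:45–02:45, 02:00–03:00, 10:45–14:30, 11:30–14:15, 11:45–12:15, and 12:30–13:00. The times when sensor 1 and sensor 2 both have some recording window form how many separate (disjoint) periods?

2

A, merged: 04:00-09:00, 09:30-11:00, 13:45-17:45, 18:45-21:00.
B, merged: 01:30-03:15, 10:45-14:30.
A ∩ B = 10:45-11:00, 13:45-14:30.
That is 2 disjoint pieces.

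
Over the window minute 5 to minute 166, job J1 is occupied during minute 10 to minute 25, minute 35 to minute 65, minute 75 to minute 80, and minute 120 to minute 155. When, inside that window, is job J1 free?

minute 5 to minute 10, minute 25 to minute 35, minute 65 to minute 75, minute 80 to minute 120, minute 155 to minute 166

After merging, the occupied span is minute 10 to minute 25, minute 35 to minute 65, minute 75 to minute 80, minute 120 to minute 155.
Complement within minute 5 to minute 166: minute 5 to minute 10, minute 25 to minute 35, minute 65 to minute 75, minute 80 to minute 120, minute 155 to minute 166.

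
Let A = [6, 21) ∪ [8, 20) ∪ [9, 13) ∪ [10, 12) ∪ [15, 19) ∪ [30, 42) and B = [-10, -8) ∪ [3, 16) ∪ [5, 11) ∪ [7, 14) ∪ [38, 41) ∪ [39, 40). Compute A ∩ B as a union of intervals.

[6, 16) ∪ [38, 41)

A, merged: [6, 21), [30, 42).
B, merged: [-10, -8), [3, 16), [38, 41).
[6, 21) ∩ B → [6, 16).
[30, 42) ∩ B → [38, 41).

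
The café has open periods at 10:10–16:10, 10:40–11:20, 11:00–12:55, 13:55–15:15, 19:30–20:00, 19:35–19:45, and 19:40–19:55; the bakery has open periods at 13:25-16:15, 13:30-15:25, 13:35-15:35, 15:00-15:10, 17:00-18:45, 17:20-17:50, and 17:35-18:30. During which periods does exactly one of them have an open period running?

First set merges to 10:10-16:10, 19:30-20:00.
Second set merges to 13:25-16:15, 17:00-18:45.
A \ B = 10:10-13:25, 19:30-20:00.
B \ A = 16:10-16:15, 17:00-18:45.
Union of the two gives the symmetric difference.

10:10-13:25, 16:10-16:15, 17:00-18:45, 19:30-20:00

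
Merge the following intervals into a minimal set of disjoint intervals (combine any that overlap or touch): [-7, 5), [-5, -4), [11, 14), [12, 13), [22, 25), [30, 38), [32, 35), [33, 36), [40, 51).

[-7, 5) ∪ [11, 14) ∪ [22, 25) ∪ [30, 38) ∪ [40, 51)

[-5, -4) overlaps/touches [-7, 5) → extend to [-7, 5).
[11, 14) is disjoint → start new block.
[12, 13) overlaps/touches [11, 14) → extend to [11, 14).
[22, 25) is disjoint → start new block.
[30, 38) is disjoint → start new block.
[32, 35) overlaps/touches [30, 38) → extend to [30, 38).
[33, 36) overlaps/touches [30, 38) → extend to [30, 38).
[40, 51) is disjoint → start new block.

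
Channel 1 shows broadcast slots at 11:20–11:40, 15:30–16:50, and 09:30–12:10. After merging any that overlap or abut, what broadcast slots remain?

Sort by start: 09:30-12:10, 11:20-11:40, 15:30-16:50.
11:20-11:40 overlaps/touches 09:30-12:10 → extend to 09:30-12:10.
15:30-16:50 is disjoint → start new block.

09:30-12:10, 15:30-16:50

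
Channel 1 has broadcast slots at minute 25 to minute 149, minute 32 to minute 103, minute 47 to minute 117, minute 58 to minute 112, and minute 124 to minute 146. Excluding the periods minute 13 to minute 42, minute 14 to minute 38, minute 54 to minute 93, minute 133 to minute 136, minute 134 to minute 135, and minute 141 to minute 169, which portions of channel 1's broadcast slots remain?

A, merged: minute 25 to minute 149.
B, merged: minute 13 to minute 42, minute 54 to minute 93, minute 133 to minute 136, minute 141 to minute 169.
minute 25 to minute 149 minus B → minute 42 to minute 54, minute 93 to minute 133, minute 136 to minute 141.

minute 42 to minute 54, minute 93 to minute 133, minute 136 to minute 141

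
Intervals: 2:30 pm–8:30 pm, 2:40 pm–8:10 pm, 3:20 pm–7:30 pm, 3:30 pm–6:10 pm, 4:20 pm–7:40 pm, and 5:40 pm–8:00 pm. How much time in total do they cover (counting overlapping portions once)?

6 h

Merged: 2:30 pm-8:30 pm.
Length: 6 h.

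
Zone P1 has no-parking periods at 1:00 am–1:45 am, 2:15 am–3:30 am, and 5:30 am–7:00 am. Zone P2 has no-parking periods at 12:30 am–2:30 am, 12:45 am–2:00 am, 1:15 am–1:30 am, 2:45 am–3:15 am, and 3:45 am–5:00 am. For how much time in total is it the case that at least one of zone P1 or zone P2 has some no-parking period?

B, merged: 12:30 am–2:30 am, 2:45 am–3:15 am, 3:45 am–5:00 am.
A ∪ B = 12:30 am–3:30 am, 3:45 am–5:00 am, 5:30 am–7:00 am.
Total: 3 h + 1 h 15 min + 1 h 30 min = 5 h 45 min.

5 h 45 min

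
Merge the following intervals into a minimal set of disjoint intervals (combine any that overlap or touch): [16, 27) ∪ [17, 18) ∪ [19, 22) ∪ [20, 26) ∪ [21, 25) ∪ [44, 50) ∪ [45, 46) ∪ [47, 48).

[16, 27) ∪ [44, 50)

[17, 18) overlaps/touches [16, 27) → extend to [16, 27).
[19, 22) overlaps/touches [16, 27) → extend to [16, 27).
[20, 26) overlaps/touches [16, 27) → extend to [16, 27).
[21, 25) overlaps/touches [16, 27) → extend to [16, 27).
[44, 50) is disjoint → start new block.
[45, 46) overlaps/touches [44, 50) → extend to [44, 50).
[47, 48) overlaps/touches [44, 50) → extend to [44, 50).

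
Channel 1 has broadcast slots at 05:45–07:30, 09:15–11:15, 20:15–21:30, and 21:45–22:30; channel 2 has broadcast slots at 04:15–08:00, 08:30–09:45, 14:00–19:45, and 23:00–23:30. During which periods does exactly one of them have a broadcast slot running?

A \ B = 09:45–11:15, 20:15–21:30, 21:45–22:30.
B \ A = 04:15–05:45, 07:30–08:00, 08:30–09:15, 14:00–19:45, 23:00–23:30.
Union of the two gives the symmetric difference.

04:15–05:45, 07:30–08:00, 08:30–09:15, 09:45–11:15, 14:00–19:45, 20:15–21:30, 21:45–22:30, 23:00–23:30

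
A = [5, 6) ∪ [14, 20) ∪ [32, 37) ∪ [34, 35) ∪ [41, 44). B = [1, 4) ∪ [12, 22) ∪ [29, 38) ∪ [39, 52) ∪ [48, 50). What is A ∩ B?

[14, 20) ∪ [32, 37) ∪ [41, 44)

First set merges to [5, 6), [14, 20), [32, 37), [41, 44).
Second set merges to [1, 4), [12, 22), [29, 38), [39, 52).
[5, 6): no overlap with the second set.
[14, 20) meets the second set on [14, 20).
[32, 37) meets the second set on [32, 37).
[41, 44) meets the second set on [41, 44).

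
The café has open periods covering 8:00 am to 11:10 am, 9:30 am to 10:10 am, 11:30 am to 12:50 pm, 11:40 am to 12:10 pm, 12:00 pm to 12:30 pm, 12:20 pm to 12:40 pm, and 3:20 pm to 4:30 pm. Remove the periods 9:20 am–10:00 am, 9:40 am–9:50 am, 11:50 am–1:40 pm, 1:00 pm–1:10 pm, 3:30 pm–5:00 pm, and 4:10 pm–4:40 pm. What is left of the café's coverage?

8:00 am–9:20 am, 10:00 am–11:10 am, 11:30 am–11:50 am, 3:20 pm–3:30 pm

A, merged: 8:00 am–11:10 am, 11:30 am–12:50 pm, 3:20 pm–4:30 pm.
B, merged: 9:20 am–10:00 am, 11:50 am–1:40 pm, 3:30 pm–5:00 pm.
8:00 am–11:10 am minus B → 8:00 am–9:20 am, 10:00 am–11:10 am.
11:30 am–12:50 pm minus B → 11:30 am–11:50 am.
3:20 pm–4:30 pm minus B → 3:20 pm–3:30 pm.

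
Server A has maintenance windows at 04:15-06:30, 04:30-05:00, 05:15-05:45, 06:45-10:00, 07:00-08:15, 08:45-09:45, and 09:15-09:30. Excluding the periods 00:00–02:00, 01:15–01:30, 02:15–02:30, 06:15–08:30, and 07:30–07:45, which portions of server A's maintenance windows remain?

04:15–06:15, 08:30–10:00

First set merges to 04:15–06:30, 06:45–10:00.
Second set merges to 00:00–02:00, 02:15–02:30, 06:15–08:30.
04:15–06:30 \ B = 04:15–06:15.
06:45–10:00 \ B = 08:30–10:00.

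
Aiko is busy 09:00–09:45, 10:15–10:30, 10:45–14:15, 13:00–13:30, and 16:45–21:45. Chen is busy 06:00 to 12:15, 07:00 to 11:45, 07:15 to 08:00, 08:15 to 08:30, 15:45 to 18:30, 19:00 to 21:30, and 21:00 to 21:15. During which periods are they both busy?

A, merged: 09:00–09:45, 10:15–10:30, 10:45–14:15, 16:45–21:45.
B, merged: 06:00–12:15, 15:45–18:30, 19:00–21:30.
09:00–09:45 ∩ B → 09:00–09:45.
10:15–10:30 ∩ B → 10:15–10:30.
10:45–14:15 ∩ B → 10:45–12:15.
16:45–21:45 ∩ B → 16:45–18:30, 19:00–21:30.

09:00–09:45, 10:15–10:30, 10:45–12:15, 16:45–18:30, 19:00–21:30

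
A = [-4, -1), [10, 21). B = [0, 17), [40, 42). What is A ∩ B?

[10, 17)

[-4, -1) meets no B interval.
[10, 21) ∩ B → [10, 17).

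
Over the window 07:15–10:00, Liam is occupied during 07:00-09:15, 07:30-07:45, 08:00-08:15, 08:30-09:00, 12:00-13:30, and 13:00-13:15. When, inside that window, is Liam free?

Covered (merged): 07:00–09:15, 12:00–13:30.
Uncovered inside 07:15–10:00: 09:15–10:00.

09:15–10:00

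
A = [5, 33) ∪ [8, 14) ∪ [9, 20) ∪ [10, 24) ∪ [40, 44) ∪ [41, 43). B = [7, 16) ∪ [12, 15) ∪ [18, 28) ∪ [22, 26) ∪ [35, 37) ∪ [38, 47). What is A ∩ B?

First set merges to [5, 33), [40, 44).
Second set merges to [7, 16), [18, 28), [35, 37), [38, 47).
[5, 33) overlaps B on [7, 16), [18, 28).
[40, 44) overlaps B on [40, 44).

[7, 16) ∪ [18, 28) ∪ [40, 44)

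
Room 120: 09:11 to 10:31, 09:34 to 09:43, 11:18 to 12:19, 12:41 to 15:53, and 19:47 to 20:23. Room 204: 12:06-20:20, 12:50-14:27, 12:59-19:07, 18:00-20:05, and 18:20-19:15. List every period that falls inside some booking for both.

12:06–12:19, 12:41–15:53, 19:47–20:20

A, merged: 09:11–10:31, 11:18–12:19, 12:41–15:53, 19:47–20:23.
B, merged: 12:06–20:20.
09:11–10:31 meets no B interval.
11:18–12:19 ∩ B → 12:06–12:19.
12:41–15:53 ∩ B → 12:41–15:53.
19:47–20:23 ∩ B → 19:47–20:20.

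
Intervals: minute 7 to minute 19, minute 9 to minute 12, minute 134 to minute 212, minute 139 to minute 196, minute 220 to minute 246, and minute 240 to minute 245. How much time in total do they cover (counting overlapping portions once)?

116 minutes

Merged: minute 7 to minute 19, minute 134 to minute 212, minute 220 to minute 246.
Lengths: 12 minutes + 78 minutes + 26 minutes = 116 minutes.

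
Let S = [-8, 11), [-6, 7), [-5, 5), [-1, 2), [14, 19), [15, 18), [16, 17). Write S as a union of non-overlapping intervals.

[-6, 7) overlaps/touches [-8, 11) → extend to [-8, 11).
[-5, 5) overlaps/touches [-8, 11) → extend to [-8, 11).
[-1, 2) overlaps/touches [-8, 11) → extend to [-8, 11).
[14, 19) is disjoint → start new block.
[15, 18) overlaps/touches [14, 19) → extend to [14, 19).
[16, 17) overlaps/touches [14, 19) → extend to [14, 19).

[-8, 11) ∪ [14, 19)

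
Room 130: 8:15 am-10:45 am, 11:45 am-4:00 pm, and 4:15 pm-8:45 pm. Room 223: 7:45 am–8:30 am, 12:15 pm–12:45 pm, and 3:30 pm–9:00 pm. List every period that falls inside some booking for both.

8:15 am–10:45 am meets the second set on 8:15 am–8:30 am.
11:45 am–4:00 pm meets the second set on 12:15 pm–12:45 pm, 3:30 pm–4:00 pm.
4:15 pm–8:45 pm meets the second set on 4:15 pm–8:45 pm.

8:15 am–8:30 am, 12:15 pm–12:45 pm, 3:30 pm–4:00 pm, 4:15 pm–8:45 pm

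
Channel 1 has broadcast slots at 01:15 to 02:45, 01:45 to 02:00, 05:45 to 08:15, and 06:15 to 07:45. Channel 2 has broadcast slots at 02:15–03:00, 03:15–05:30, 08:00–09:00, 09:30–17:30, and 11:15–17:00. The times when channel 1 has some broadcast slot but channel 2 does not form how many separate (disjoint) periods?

Merge the first list: 01:15–02:45, 05:45–08:15.
Merge the second list: 02:15–03:00, 03:15–05:30, 08:00–09:00, 09:30–17:30.
A \ B = 01:15–02:15, 05:45–08:00.
That is 2 disjoint pieces.

2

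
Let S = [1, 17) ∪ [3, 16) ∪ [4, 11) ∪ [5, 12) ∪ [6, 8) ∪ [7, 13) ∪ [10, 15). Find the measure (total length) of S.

Merged: [1, 17).
Length: 16.

16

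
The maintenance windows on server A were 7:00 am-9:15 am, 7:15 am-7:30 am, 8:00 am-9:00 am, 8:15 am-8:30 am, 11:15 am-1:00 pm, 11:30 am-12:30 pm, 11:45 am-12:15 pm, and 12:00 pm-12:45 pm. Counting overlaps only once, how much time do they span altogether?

4 h

Merged: 7:00 am–9:15 am, 11:15 am–1:00 pm.
Lengths: 2 h 15 min + 1 h 45 min = 4 h.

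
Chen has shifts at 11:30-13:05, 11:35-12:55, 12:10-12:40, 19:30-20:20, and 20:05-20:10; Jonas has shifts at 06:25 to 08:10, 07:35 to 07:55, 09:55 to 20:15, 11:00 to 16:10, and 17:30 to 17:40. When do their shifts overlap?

11:30–13:05, 19:30–20:15

First set merges to 11:30–13:05, 19:30–20:20.
Second set merges to 06:25–08:10, 09:55–20:15.
11:30–13:05 meets the second set on 11:30–13:05.
19:30–20:20 meets the second set on 19:30–20:15.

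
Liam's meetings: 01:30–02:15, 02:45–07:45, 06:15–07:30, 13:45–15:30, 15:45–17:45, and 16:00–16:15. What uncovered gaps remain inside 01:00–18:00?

Covered (merged): 01:30–02:15, 02:45–07:45, 13:45–15:30, 15:45–17:45.
Uncovered inside 01:00–18:00: 01:00–01:30, 02:15–02:45, 07:45–13:45, 15:30–15:45, 17:45–18:00.

01:00–01:30, 02:15–02:45, 07:45–13:45, 15:30–15:45, 17:45–18:00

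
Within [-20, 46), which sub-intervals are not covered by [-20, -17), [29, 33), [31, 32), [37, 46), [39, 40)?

After merging, the occupied span is [-20, -17), [29, 33), [37, 46).
Gaps within [-20, 46): [-17, 29), [33, 37).

[-17, 29) ∪ [33, 37)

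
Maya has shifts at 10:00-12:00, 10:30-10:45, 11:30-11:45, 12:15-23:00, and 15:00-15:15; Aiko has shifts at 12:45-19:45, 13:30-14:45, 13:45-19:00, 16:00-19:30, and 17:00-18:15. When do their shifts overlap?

12:45-19:45

A, merged: 10:00-12:00, 12:15-23:00.
B, merged: 12:45-19:45.
10:00-12:00: no overlap with the second set.
12:15-23:00 meets the second set on 12:45-19:45.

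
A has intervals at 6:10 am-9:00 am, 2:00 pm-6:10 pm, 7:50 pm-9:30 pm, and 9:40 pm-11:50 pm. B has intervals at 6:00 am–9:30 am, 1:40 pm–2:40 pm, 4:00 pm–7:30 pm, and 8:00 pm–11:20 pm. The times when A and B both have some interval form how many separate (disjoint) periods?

5

A ∩ B = 6:10 am-9:00 am, 2:00 pm-2:40 pm, 4:00 pm-6:10 pm, 8:00 pm-9:30 pm, 9:40 pm-11:20 pm.
That is 5 disjoint pieces.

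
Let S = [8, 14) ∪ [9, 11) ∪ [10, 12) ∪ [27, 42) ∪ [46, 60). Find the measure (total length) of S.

Merged: [8, 14), [27, 42), [46, 60).
Lengths: 6 + 15 + 14 = 35.

35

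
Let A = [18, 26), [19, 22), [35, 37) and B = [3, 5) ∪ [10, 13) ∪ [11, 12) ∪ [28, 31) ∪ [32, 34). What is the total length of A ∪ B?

First set merges to [18, 26), [35, 37).
Second set merges to [3, 5), [10, 13), [28, 31), [32, 34).
A ∪ B = [3, 5), [10, 13), [18, 26), [28, 31), [32, 34), [35, 37).
Total: 2 + 3 + 8 + 3 + 2 + 2 = 20.

20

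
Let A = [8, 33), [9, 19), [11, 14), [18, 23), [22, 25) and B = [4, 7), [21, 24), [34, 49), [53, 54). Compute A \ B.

[8, 21) ∪ [24, 33)

First set merges to [8, 33).
[8, 33) \ B = [8, 21), [24, 33).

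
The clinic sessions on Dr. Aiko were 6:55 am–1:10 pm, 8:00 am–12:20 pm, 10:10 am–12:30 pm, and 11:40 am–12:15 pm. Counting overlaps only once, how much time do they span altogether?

Merged: 6:55 am–1:10 pm.
Length: 6 h 15 min.

6 h 15 min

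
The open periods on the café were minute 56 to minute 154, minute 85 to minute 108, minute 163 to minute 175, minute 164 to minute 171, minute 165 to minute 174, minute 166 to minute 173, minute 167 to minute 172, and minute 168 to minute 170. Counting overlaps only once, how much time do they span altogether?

110 minutes

Merged: minute 56 to minute 154, minute 163 to minute 175.
Lengths: 98 minutes + 12 minutes = 110 minutes.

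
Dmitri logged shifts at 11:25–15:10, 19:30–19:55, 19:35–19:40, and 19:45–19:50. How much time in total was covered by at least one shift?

Merged: 11:25–15:10, 19:30–19:55.
Lengths: 3 h 45 min + 25 min = 4 h 10 min.

4 h 10 min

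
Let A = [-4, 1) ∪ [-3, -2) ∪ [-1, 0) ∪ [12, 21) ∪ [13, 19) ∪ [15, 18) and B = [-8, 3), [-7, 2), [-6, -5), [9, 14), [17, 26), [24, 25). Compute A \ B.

Merge the first list: [-4, 1), [12, 21).
Merge the second list: [-8, 3), [9, 14), [17, 26).
[-4, 1) lies entirely inside B → drops out.
[12, 21) with B removed leaves [14, 17).

[14, 17)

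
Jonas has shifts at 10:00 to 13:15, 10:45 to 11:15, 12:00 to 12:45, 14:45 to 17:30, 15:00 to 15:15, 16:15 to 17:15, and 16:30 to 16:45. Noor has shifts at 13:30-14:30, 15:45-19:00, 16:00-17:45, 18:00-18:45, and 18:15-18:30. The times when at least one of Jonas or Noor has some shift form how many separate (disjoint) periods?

A, merged: 10:00–13:15, 14:45–17:30.
B, merged: 13:30–14:30, 15:45–19:00.
A ∪ B = 10:00–13:15, 13:30–14:30, 14:45–19:00.
That is 3 disjoint pieces.

3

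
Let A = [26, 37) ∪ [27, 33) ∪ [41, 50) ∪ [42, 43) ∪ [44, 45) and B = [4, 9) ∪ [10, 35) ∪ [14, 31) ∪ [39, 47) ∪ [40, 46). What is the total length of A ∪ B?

Merge the first list: [26, 37), [41, 50).
Merge the second list: [4, 9), [10, 35), [39, 47).
A ∪ B = [4, 9), [10, 37), [39, 50).
Total: 5 + 27 + 11 = 43.

43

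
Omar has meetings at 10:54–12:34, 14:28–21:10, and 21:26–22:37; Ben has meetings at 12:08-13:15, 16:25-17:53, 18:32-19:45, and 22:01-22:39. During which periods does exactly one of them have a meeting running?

10:54-12:08, 12:34-13:15, 14:28-16:25, 17:53-18:32, 19:45-21:10, 21:26-22:01, 22:37-22:39

A but not B: 10:54-12:08, 14:28-16:25, 17:53-18:32, 19:45-21:10, 21:26-22:01.
B but not A: 12:34-13:15, 22:37-22:39.
Combining gives A △ B.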